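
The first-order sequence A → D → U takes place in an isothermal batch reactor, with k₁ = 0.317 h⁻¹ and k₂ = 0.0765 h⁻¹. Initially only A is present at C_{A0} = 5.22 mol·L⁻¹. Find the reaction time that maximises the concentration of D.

5.91 h

The intermediate peaks when r₁ = r₂, i.e. k₁e^(−k₁t) = k₂e^(−k₂t), giving t_opt = ln(k₂/k₁)/(k₂−k₁).
= ln(0.0765/0.317)/(0.0765−0.317) = ln(0.2413)/-0.2405 = -1.422/-0.2405 = 5.91 h.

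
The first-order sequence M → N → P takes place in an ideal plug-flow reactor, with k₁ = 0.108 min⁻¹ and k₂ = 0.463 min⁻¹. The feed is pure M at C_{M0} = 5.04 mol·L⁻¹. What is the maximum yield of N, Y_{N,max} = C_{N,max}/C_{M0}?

For a first-order series the maximum intermediate yield is C_{N,max}/C_{M0} = (k₁/k₂)^[k₂/(k₂−k₁)].
= (0.108/0.463)^(0.463/(0.463−0.108)) = (0.2333)^(1.304) = 0.1498.

0.150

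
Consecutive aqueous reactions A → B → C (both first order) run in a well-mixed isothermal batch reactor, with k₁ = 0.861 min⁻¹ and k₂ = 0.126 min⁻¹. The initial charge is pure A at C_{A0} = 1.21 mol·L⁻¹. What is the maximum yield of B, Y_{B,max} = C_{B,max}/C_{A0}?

Evaluating C_B at t_opt = ln(k₂/k₁)/(k₂−k₁) gives C_{B,max}/C_{A0} = (k₁/k₂)^[k₂/(k₂−k₁)].
= (0.861/0.126)^(0.126/(0.126−0.861)) = (6.833)^(-0.1714) = 0.7193.

0.719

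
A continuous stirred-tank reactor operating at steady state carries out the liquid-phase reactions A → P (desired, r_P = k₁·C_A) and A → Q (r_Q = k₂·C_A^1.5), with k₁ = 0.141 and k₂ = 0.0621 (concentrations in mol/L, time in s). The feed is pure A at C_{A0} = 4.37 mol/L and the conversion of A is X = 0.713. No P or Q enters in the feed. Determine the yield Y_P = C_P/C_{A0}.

Exit C_A = C_{A0}(1−X) = 4.37×0.287 = 1.254 mol/L.
In a CSTR the entire volume is at exit conditions, so r_P = 0.141×1.254 = 0.1768 and r_Q = 0.0621×1.254^1.5 = 0.08722.
Fraction of consumed A going to P: r_P/(r_P+r_Q) = 0.6697.
C_P = 0.6697·C_{A0}·X = 0.6697×4.37×0.713 = 2.09 mol/L; Y_P = C_P/C_{A0} = 0.477.

0.477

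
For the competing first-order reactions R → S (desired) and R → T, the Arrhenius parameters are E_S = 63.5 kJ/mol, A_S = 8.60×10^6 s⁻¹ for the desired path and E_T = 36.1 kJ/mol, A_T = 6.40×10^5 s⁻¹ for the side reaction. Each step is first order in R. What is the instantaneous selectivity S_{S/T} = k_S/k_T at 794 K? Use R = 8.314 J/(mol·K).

k_S/k_T = (A_S/A_T)·exp[−(E_S−E_T)/(RT)] = (A_S/A_T)·exp[(E_T−E_S)/(RT)].
(E_T−E_S)/(RT) = (36.1−63.5)×10³/(8.314×794) = -27400/6601 = -4.151.
k_S/k_T = (8.60×10^6/6.40×10^5)·exp(-4.151) = 13.44 × 0.01575 = 0.212.

0.212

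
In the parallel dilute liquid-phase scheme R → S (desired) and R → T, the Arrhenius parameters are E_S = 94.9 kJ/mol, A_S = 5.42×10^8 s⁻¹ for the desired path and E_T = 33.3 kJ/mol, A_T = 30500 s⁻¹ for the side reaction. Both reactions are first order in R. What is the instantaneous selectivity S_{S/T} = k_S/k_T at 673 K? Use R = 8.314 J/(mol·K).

Since both paths have the same order in R, the concentration cancels and S_{S/T} = k_S/k_T = (A_S/A_T)·exp[(E_T−E_S)/(RT)].
(E_T−E_S)/(RT) = (33.3−94.9)×10³/(8.314×673) = -61600/5595 = -11.01.
k_S/k_T = (5.42×10^8/30500)·exp(-11.01) = 17770 × 1.655×10^-5 = 0.294.
Since E_S > E_T, raising the temperature improves selectivity toward S.

0.294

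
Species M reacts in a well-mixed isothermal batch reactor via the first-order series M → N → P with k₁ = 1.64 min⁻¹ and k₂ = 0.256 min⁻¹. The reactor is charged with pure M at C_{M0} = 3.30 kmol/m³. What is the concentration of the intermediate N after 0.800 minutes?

Solving the coupled first-order balances gives C_N(t) = [k₁/(k₂−k₁)]·C_{M0}·(e^(−k₁t) − e^(−k₂t)).
e^(−k₁t) = e^(−1.64×0.800) = e^(−1.312) = 0.2693; e^(−k₂t) = e^(−0.2048) = 0.8148.
C_N = 1.64×3.30/(0.256−1.64) × (0.2693−0.8148) = (-3.910)×(-0.5455) = 2.133 kmol/m³.

2.13 kmol/m³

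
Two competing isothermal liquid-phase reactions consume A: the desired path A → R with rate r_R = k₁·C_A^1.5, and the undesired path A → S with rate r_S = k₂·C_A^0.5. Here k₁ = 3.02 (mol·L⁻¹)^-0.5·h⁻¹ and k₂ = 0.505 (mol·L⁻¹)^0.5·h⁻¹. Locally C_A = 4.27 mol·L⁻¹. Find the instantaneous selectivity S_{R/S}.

S_{R/S} = r_R/r_S = (k₁·C_A^1.5)/(k₂·C_A^0.5) = (k₁/k₂)·C_A.
= (3.02×4.270^1.5) / (0.505×4.270^0.5) = 26.65/1.044 = 25.5.

25.5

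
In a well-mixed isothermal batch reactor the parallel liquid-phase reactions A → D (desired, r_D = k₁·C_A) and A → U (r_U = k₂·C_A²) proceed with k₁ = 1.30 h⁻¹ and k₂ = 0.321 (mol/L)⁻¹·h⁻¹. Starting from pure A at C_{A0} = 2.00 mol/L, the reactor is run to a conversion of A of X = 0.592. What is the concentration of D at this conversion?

C_A = C_{A0}(1−X) = 0.8160 mol/L.
Along a PFR/batch, dC_D/dC_A = −r_D/(r_D+r_U) = −k₁/(k₁+k₂·C_A).
Integrating from C_{A0} to C_A: C_D = (1.30/0.321)·ln[(1.30+0.321·2.00)/(1.30+0.321·0.816)] = 4.050·ln(1.942/1.562) = 0.8820 mol/L.

0.882 mol/L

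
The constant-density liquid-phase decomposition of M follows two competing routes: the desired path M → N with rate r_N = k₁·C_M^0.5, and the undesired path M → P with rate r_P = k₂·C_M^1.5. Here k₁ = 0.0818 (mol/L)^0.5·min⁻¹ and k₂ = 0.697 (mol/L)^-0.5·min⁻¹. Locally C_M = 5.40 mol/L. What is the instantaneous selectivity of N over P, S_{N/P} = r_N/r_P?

0.0217

S_{N/P} = r_N/r_P = (k₁·C_M^0.5)/(k₂·C_M^1.5) = (k₁/k₂)·C_M⁻¹.
= (0.0818×5.400^0.5) / (0.697×5.400^1.5) = 0.1901/8.746 = 0.0217.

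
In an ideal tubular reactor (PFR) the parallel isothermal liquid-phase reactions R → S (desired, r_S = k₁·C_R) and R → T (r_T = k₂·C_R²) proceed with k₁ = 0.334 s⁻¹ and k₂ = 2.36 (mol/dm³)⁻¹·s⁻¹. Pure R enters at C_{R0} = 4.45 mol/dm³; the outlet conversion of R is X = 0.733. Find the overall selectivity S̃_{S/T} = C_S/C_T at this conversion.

C_R = C_{R0}(1−X) = 1.188 mol/dm³.
Along a PFR/batch, dC_S/dC_R = −r_S/(r_S+r_T) = −k₁/(k₁+k₂·C_R).
Integrating from C_{R0} to C_R: C_S = (0.334/2.36)·ln[(0.334+2.36·4.45)/(0.334+2.36·1.19)] = 0.1415·ln(10.84/3.138) = 0.1754 mol/dm³.
C_T = (C_{R0}−C_R)−C_S = 3.086 mol/dm³; S̃_{S/T} = 0.1754/3.086 = 0.0568.

0.0568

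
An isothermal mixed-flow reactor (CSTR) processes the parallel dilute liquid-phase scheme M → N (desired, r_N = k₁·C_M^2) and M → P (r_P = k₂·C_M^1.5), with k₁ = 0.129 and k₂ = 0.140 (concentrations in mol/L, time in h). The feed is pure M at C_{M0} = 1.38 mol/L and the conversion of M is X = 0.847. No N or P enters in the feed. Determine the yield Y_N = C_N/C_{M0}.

0.252

Exit C_M = C_{M0}(1−X) = 1.38×0.153 = 0.2111 mol/L.
In a CSTR the entire volume is at exit conditions, so r_N = 0.129×0.2111^2 = 0.005751 and r_P = 0.140×0.2111^1.5 = 0.01358.
Fraction of consumed M going to N: r_N/(r_N+r_P) = 0.2975.
C_N = 0.2975·C_{M0}·X = 0.2975×1.38×0.847 = 0.348 mol/L; Y_N = C_N/C_{M0} = 0.252.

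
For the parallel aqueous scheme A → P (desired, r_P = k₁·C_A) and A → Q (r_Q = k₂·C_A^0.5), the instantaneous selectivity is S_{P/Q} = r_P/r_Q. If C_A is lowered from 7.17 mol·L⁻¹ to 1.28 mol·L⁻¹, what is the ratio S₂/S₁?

S_{P/Q} = (k₁/k₂)·C_A^0.5, so S₂/S₁ = (C_{A,2}/C_{A,1})^0.5.
= (1.28/7.17)^0.5 = (0.1785)^0.5 = 0.423.

0.423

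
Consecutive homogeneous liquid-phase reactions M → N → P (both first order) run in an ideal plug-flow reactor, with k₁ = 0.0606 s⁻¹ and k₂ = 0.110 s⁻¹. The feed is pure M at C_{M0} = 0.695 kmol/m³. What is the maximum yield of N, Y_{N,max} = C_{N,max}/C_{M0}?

Evaluating C_N at τ_opt = ln(k₂/k₁)/(k₂−k₁) gives C_{N,max}/C_{M0} = (k₁/k₂)^[k₂/(k₂−k₁)].
= (0.0606/0.110)^(0.110/(0.110−0.0606)) = (0.5509)^(2.227) = 0.2651.

0.265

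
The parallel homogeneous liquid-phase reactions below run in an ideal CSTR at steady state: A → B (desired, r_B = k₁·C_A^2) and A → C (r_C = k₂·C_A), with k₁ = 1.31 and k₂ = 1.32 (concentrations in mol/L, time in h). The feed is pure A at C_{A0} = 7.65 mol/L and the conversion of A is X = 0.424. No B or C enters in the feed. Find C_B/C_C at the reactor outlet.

4.37

Exit C_A = C_{A0}(1−X) = 7.65×0.576 = 4.406 mol/L.
In a CSTR the entire volume is at exit conditions, so r_B = 1.31×4.406^2 = 25.44 and r_C = 1.32×4.406 = 5.816.
Overall selectivity = C_B/C_C = r_Bτ/(r_Cτ) = r_B/r_C = 4.37.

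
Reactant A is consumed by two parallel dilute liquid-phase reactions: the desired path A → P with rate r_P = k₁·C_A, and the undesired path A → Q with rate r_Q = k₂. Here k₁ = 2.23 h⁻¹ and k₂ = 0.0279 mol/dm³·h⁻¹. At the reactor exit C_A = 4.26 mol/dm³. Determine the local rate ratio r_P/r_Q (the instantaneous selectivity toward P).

340

S_{P/Q} = r_P/r_Q = (k₁·C_A)/(k₂) = (k₁/k₂)·C_A.
= (2.23×4.260) / (0.0279) = 9.500/0.02790 = 340.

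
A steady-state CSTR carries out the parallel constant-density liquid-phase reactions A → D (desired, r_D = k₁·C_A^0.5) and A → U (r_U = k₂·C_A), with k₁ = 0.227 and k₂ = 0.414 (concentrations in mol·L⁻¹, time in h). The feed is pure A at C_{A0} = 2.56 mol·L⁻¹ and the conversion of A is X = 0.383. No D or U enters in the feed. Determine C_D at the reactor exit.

0.298 mol·L⁻¹

Exit C_A = C_{A0}(1−X) = 2.56×0.617 = 1.580 mol·L⁻¹.
A CSTR operates uniformly at the exit composition, giving r_D = 0.2853 and r_U = 0.6539 (each k·C_A^n at C_A = 1.580).
Fraction of consumed A going to D: r_D/(r_D+r_U) = 0.3038.
C_D = 0.3038·C_{A0}·X = 0.3038×2.56×0.383 = 0.298 mol·L⁻¹.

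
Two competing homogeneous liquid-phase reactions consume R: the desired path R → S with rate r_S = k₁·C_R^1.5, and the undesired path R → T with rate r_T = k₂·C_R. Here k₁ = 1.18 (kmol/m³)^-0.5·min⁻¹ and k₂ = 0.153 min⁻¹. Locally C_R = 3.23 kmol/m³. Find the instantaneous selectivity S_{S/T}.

S_{S/T} = r_S/r_T = (k₁·C_R^1.5)/(k₂·C_R) = (k₁/k₂)·C_R^0.5.
= (1.18×3.230^1.5) / (0.153×3.230) = 6.850/0.4942 = 13.9.
Since the desired path is higher order in R, keeping C_R high (PFR or concentrated feed) favours S.

13.9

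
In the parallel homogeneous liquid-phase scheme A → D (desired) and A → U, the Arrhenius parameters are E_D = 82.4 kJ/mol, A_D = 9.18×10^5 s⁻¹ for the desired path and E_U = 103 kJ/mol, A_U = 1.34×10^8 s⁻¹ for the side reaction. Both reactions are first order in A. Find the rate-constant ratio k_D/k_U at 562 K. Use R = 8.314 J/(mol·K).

With equal orders, S_{D/U} = k_D/k_U = (A_D/A_U)·exp[(E_U−E_D)/(RT)].
(E_U−E_D)/(RT) = (103−82.4)×10³/(8.314×562) = 20600/4672 = 4.409.
k_D/k_U = (9.18×10^5/1.34×10^8)·exp(4.409) = 0.006851 × 82.17 = 0.563.

0.563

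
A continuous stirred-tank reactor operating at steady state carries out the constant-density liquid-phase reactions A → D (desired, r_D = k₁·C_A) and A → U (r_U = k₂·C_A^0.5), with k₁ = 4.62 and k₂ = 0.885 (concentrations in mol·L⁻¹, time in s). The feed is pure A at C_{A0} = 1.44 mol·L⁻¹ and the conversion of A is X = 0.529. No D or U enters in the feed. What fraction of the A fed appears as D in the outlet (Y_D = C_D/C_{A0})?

Exit C_A = C_{A0}(1−X) = 1.44×0.471 = 0.6782 mol·L⁻¹.
A CSTR operates uniformly at the exit composition, giving r_D = 3.133 and r_U = 0.7288 (each k·C_A^n at C_A = 0.6782).
Fraction of consumed A going to D: r_D/(r_D+r_U) = 0.8113.
C_D = 0.8113·C_{A0}·X = 0.8113×1.44×0.529 = 0.618 mol·L⁻¹; Y_D = C_D/C_{A0} = 0.429.

0.429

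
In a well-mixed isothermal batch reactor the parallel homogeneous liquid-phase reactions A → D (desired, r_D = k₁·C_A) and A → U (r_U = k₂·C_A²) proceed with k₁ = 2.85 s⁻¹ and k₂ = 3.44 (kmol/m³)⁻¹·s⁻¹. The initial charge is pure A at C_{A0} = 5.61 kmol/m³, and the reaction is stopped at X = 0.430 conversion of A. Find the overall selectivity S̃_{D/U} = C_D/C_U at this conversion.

C_A = C_{A0}(1−X) = 3.198 kmol/m³.
Along a PFR/batch, dC_D/dC_A = −r_D/(r_D+r_U) = −k₁/(k₁+k₂·C_A).
Integrating from C_{A0} to C_A: C_D = (2.85/3.44)·ln[(2.85+3.44·5.61)/(2.85+3.44·3.20)] = 0.8285·ln(22.15/13.85) = 0.3890 kmol/m³.
C_U = (C_{A0}−C_A)−C_D = 2.023 kmol/m³; S̃_{D/U} = 0.3890/2.023 = 0.192.

0.192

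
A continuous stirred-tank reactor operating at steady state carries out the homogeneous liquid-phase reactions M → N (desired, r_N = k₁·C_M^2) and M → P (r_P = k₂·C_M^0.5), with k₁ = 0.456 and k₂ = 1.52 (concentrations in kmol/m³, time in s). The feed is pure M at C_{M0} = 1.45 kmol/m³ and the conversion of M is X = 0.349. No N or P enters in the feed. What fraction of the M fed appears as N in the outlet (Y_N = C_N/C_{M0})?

0.0753

Exit C_M = C_{M0}(1−X) = 1.45×0.651 = 0.9439 kmol/m³.
In a CSTR the entire volume is at exit conditions, so r_N = 0.456×0.9439^2 = 0.4063 and r_P = 1.52×0.9439^0.5 = 1.477.
Fraction of consumed M going to N: r_N/(r_N+r_P) = 0.2158.
C_N = 0.2158·C_{M0}·X = 0.2158×1.45×0.349 = 0.109 kmol/m³; Y_N = C_N/C_{M0} = 0.0753.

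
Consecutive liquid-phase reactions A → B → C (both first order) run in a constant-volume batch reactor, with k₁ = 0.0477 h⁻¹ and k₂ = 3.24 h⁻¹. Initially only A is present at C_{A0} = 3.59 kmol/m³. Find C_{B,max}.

Evaluating C_B at t_opt = ln(k₂/k₁)/(k₂−k₁) gives C_{B,max}/C_{A0} = (k₁/k₂)^[k₂/(k₂−k₁)].
= (0.0477/3.24)^(3.24/(3.24−0.0477)) = (0.01472)^(1.015) = 0.01382.
C_{B,max} = 0.01382×3.59 = 0.0496 kmol/m³.

0.0496 kmol/m³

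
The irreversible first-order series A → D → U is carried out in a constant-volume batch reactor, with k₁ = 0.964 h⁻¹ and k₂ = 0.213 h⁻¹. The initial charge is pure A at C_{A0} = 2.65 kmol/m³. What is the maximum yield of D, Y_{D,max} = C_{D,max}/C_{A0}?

0.652

Evaluating C_D at t_opt = ln(k₂/k₁)/(k₂−k₁) gives C_{D,max}/C_{A0} = (k₁/k₂)^[k₂/(k₂−k₁)].
= (0.964/0.213)^(0.213/(0.213−0.964)) = (4.526)^(-0.2836) = 0.6517.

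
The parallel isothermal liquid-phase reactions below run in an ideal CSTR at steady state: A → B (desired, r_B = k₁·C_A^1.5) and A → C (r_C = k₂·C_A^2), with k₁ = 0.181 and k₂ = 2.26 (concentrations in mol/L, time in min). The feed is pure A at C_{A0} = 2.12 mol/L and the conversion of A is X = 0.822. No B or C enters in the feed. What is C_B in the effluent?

Exit C_A = C_{A0}(1−X) = 2.12×0.178 = 0.3774 mol/L.
In a CSTR the entire volume is at exit conditions, so r_B = 0.181×0.3774^1.5 = 0.04196 and r_C = 2.26×0.3774^2 = 0.3218.
Fraction of consumed A going to B: r_B/(r_B+r_C) = 0.1153.
C_B = 0.1153·C_{A0}·X = 0.1153×2.12×0.822 = 0.201 mol/L.

0.201 mol/L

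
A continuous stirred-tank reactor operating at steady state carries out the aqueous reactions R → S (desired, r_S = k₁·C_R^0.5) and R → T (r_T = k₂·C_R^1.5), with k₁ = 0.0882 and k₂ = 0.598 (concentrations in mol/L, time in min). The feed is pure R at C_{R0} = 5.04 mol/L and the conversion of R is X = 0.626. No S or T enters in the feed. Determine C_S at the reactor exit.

0.229 mol/L

Exit C_R = C_{R0}(1−X) = 5.04×0.374 = 1.885 mol/L.
Rates in a CSTR are evaluated at the outlet concentration: r_S = 0.0882×1.885^0.5 = 0.1211, r_T = 0.598×1.885^1.5 = 1.548.
Fraction of consumed R going to S: r_S/(r_S+r_T) = 0.07257.
C_S = 0.07257·C_{R0}·X = 0.07257×5.04×0.626 = 0.229 mol/L.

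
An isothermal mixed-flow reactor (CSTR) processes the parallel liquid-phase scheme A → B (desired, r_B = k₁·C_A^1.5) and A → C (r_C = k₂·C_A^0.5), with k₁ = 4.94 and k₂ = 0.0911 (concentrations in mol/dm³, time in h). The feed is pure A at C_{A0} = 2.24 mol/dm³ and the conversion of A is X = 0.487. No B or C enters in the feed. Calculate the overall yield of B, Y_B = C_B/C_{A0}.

Exit C_A = C_{A0}(1−X) = 2.24×0.513 = 1.149 mol/dm³.
Rates in a CSTR are evaluated at the outlet concentration: r_B = 4.94×1.149^1.5 = 6.085, r_C = 0.0911×1.149^0.5 = 0.09766.
Fraction of consumed A going to B: r_B/(r_B+r_C) = 0.9842.
C_B = 0.9842·C_{A0}·X = 0.9842×2.24×0.487 = 1.07 mol/dm³; Y_B = C_B/C_{A0} = 0.479.

0.479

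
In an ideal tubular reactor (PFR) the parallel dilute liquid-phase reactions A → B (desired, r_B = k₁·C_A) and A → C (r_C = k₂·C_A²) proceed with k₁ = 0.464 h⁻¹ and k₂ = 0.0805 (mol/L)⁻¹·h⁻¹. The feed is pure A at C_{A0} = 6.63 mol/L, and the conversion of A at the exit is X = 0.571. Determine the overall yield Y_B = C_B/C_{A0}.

C_A = C_{A0}(1−X) = 2.844 mol/L.
Along a PFR/batch, dC_B/dC_A = −r_B/(r_B+r_C) = −k₁/(k₁+k₂·C_A).
Integrating from C_{A0} to C_A: C_B = (0.464/0.0805)·ln[(0.464+0.0805·6.63)/(0.464+0.0805·2.84)] = 5.764·ln(0.9977/0.6930) = 2.101 mol/L.
Y_B = C_B/C_{A0} = 2.101/6.63 = 0.317.

0.317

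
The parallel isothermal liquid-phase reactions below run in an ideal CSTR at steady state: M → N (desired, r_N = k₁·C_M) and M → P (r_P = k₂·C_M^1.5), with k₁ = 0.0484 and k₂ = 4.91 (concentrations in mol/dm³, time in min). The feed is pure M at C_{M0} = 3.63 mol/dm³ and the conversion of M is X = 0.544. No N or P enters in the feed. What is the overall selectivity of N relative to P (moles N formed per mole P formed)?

0.00766

Exit C_M = C_{M0}(1−X) = 3.63×0.456 = 1.655 mol/dm³.
Rates in a CSTR are evaluated at the outlet concentration: r_N = 0.0484×1.655 = 0.08012, r_P = 4.91×1.655^1.5 = 10.46.
Overall selectivity = C_N/C_P = r_Nτ/(r_Pτ) = r_N/r_P = 0.00766.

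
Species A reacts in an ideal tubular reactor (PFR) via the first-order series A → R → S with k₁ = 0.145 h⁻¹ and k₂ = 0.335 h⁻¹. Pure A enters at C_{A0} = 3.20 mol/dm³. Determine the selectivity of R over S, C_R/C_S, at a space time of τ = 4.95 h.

Solving the coupled first-order balances gives C_R(τ) = [k₁/(k₂−k₁)]·C_{A0}·(e^(−k₁τ) − e^(−k₂τ)).
e^(−k₁τ) = e^(−0.145×4.95) = e^(−0.7177) = 0.4878; e^(−k₂τ) = e^(−1.658) = 0.1905.
C_R = 0.145×3.20/(0.335−0.145) × (0.4878−0.1905) = 2.442×0.2974 = 0.7262 mol/dm³.
C_A = C_{A0}e^(−k₁τ) = 1.561 mol/dm³, so C_S = C_{A0}−C_A−C_R = 0.9127 mol/dm³; C_R/C_S = 0.796.

0.796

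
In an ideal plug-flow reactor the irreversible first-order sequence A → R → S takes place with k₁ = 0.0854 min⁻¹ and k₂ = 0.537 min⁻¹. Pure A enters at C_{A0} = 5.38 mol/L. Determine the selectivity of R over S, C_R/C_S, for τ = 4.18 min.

0.598

For first-order series with pure A initially, C_R(τ) = k₁C_{A0}/(k₂−k₁)·(e^(−k₁τ) − e^(−k₂τ)).
e^(−k₁τ) = e^(−0.0854×4.18) = e^(−0.3570) = 0.6998; e^(−k₂τ) = e^(−2.245) = 0.1060.
C_R = 0.0854×5.38/(0.537−0.0854) × (0.6998−0.1060) = 1.017×0.5938 = 0.6042 mol/L.
C_A = C_{A0}e^(−k₁τ) = 3.765 mol/L, so C_S = C_{A0}−C_A−C_R = 1.011 mol/L; C_R/C_S = 0.598.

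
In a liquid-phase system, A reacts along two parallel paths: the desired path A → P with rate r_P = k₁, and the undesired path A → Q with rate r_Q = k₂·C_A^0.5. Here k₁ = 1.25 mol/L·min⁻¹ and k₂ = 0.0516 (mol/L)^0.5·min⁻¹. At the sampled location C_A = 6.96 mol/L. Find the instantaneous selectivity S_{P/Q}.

S_{P/Q} = r_P/r_Q = (k₁)/(k₂·C_A^0.5) = (k₁/k₂)·C_A^-0.5.
= (1.25) / (0.0516×6.960^0.5) = 1.250/0.1361 = 9.18.

9.18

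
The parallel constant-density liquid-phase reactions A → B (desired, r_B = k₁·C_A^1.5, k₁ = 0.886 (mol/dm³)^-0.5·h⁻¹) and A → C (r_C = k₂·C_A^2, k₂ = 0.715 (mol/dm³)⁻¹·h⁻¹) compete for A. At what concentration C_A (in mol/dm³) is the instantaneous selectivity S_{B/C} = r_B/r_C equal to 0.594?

4.35 mol/dm³

S_{B/C} = (k₁/k₂)·C_A^-0.5 ⇒ C_A = (S·k₂/k₁)^(-2).
= (0.594×0.715/0.886)^(-2) = (0.4794)^(-2) = 4.35 mol/dm³.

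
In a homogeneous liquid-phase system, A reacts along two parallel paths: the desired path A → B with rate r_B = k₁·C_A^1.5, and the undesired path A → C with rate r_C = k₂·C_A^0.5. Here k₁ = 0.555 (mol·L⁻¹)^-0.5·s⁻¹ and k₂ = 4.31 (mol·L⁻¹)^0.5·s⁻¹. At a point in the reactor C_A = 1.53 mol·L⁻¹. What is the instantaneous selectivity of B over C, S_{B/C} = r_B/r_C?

S_{B/C} = r_B/r_C = (k₁·C_A^1.5)/(k₂·C_A^0.5) = (k₁/k₂)·C_A.
= (0.555×1.530^1.5) / (4.31×1.530^0.5) = 1.050/5.331 = 0.197.
Since the desired path is higher order in A, keeping C_A high (PFR or concentrated feed) favours B.

0.197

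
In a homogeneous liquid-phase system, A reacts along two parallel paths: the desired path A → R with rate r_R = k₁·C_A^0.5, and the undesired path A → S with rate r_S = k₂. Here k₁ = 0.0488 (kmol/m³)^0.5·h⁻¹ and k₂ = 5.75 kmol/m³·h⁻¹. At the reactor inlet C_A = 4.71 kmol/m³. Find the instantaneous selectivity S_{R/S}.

S_{R/S} = r_R/r_S = (k₁·C_A^0.5)/(k₂) = (k₁/k₂)·C_A^0.5.
= (0.0488×4.710^0.5) / (5.75) = 0.1059/5.750 = 0.0184.

0.0184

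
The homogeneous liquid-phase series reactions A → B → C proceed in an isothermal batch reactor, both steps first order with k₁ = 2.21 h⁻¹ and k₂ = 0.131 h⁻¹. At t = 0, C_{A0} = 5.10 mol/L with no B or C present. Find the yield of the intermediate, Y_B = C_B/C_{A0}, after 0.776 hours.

Solving the coupled first-order balances gives C_B(t) = [k₁/(k₂−k₁)]·C_{A0}·(e^(−k₁t) − e^(−k₂t)).
e^(−k₁t) = e^(−2.21×0.776) = e^(−1.715) = 0.1800; e^(−k₂t) = e^(−0.1017) = 0.9033.
C_B = 2.21×5.10/(0.131−2.21) × (0.1800−0.9033) = (-5.421)×(-0.7234) = 3.922 mol/L.
Y_B = C_B/C_{A0} = 3.922/5.10 = 0.769.

0.769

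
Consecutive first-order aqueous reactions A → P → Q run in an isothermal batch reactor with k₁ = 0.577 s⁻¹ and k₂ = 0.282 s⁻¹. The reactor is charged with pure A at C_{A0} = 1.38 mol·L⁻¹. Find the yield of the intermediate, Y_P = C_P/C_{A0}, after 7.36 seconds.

0.217

The intermediate concentration in a first-order A→B→C sequence is C_P = k₁C_{A0}(e^(−k₁t) − e^(−k₂t))/(k₂−k₁).
e^(−k₁t) = e^(−0.577×7.36) = e^(−4.247) = 0.01431; e^(−k₂t) = e^(−2.076) = 0.1255.
C_P = 0.577×1.38/(0.282−0.577) × (0.01431−0.1255) = (-2.699)×(-0.1112) = 0.3001 mol·L⁻¹.
Y_P = C_P/C_{A0} = 0.3001/1.38 = 0.217.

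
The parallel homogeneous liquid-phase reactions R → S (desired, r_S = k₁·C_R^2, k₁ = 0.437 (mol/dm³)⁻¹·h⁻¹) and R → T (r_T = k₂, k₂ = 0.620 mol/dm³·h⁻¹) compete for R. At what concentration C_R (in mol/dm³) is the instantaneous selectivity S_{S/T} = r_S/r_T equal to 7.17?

S_{S/T} = (k₁/k₂)·C_R^2 ⇒ C_R = (S·k₂/k₁)^(0.5).
= (7.17×0.620/0.437)^(0.5) = (10.17)^(0.5) = 3.19 mol/dm³.

3.19 mol/dm³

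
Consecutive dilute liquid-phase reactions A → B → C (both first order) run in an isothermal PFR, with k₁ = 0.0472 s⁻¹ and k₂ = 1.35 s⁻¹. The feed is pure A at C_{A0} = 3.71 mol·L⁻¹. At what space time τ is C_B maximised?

2.57 s

Setting dC_B/dτ = 0 gives τ_opt = ln(k₂/k₁)/(k₂−k₁).
= ln(1.35/0.0472)/(1.35−0.0472) = ln(28.60)/1.303 = 3.353/1.303 = 2.57 s.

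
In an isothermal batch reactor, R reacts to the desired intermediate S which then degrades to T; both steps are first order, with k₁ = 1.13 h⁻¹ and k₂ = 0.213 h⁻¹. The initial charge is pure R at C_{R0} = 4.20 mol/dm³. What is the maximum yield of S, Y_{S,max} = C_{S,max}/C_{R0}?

At the optimum, C_{S,max}/C_{R0} = (k₁/k₂)^[k₂/(k₂−k₁)].
= (1.13/0.213)^(0.213/(0.213−1.13)) = (5.305)^(-0.2323) = 0.6787.

0.679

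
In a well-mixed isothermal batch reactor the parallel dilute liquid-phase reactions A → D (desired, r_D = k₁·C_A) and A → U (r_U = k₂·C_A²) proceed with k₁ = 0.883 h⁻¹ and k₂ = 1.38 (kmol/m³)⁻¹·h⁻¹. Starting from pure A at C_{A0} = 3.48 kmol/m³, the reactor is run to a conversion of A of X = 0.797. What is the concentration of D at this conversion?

C_A = C_{A0}(1−X) = 0.7064 kmol/m³.
Along a PFR/batch, dC_D/dC_A = −r_D/(r_D+r_U) = −k₁/(k₁+k₂·C_A).
Integrating from C_{A0} to C_A: C_D = (0.883/1.38)·ln[(0.883+1.38·3.48)/(0.883+1.38·0.706)] = 0.6399·ln(5.685/1.858) = 0.7157 kmol/m³.

0.716 kmol/m³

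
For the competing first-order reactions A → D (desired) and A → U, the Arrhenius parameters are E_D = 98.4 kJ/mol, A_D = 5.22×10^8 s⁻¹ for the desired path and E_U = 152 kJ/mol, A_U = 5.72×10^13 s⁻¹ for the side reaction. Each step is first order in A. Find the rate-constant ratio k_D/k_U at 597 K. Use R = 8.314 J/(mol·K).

0.447

With equal orders, S_{D/U} = k_D/k_U = (A_D/A_U)·exp[(E_U−E_D)/(RT)].
(E_U−E_D)/(RT) = (152−98.4)×10³/(8.314×597) = 53600/4963 = 10.80.
k_D/k_U = (5.22×10^8/5.72×10^13)·exp(10.80) = 9.126×10^-6 × 48968 = 0.447.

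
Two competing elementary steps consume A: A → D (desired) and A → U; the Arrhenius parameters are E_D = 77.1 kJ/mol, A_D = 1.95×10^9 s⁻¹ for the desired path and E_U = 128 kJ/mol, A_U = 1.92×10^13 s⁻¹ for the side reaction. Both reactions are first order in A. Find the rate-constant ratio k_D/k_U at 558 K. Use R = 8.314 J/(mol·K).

With equal orders, S_{D/U} = k_D/k_U = (A_D/A_U)·exp[(E_U−E_D)/(RT)].
(E_U−E_D)/(RT) = (128−77.1)×10³/(8.314×558) = 50900/4639 = 10.97.
k_D/k_U = (1.95×10^9/1.92×10^13)·exp(10.97) = 1.016×10^-4 × 58203 = 5.91.

5.91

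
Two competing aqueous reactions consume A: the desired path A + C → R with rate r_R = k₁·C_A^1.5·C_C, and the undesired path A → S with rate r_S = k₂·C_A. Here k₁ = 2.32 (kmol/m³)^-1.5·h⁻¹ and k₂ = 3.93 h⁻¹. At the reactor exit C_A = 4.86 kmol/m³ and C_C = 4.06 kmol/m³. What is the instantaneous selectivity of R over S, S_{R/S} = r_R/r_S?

5.28

S_{R/S} = r_R/r_S = (k₁·C_A^1.5·C_C)/(k₂·C_A) = (k₁/k₂)·C_A^0.5·C_C.
= (2.32×4.860^1.5×4.060) / (3.93×4.860) = 100.9/19.10 = 5.28.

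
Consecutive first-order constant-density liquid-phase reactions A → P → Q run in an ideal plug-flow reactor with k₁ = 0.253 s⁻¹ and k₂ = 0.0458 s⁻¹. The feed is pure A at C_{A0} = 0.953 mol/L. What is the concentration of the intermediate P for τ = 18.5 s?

0.488 mol/L

For first-order series with pure A initially, C_P(τ) = k₁C_{A0}/(k₂−k₁)·(e^(−k₁τ) − e^(−k₂τ)).
e^(−k₁τ) = e^(−0.253×18.5) = e^(−4.681) = 0.009274; e^(−k₂τ) = e^(−0.8473) = 0.4286.
C_P = 0.253×0.953/(0.0458−0.253) × (0.009274−0.4286) = (-1.164)×(-0.4193) = 0.4879 mol/L.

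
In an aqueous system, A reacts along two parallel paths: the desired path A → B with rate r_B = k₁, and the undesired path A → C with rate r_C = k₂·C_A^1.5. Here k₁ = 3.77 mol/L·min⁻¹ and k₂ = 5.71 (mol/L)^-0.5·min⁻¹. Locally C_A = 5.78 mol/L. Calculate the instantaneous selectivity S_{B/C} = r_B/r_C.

0.0475

S_{B/C} = r_B/r_C = (k₁)/(k₂·C_A^1.5) = (k₁/k₂)·C_A^-1.5.
= (3.77) / (5.71×5.780^1.5) = 3.770/79.35 = 0.0475.
The undesired path is higher order in A, so low C_A (CSTR or dilute feed) favours B.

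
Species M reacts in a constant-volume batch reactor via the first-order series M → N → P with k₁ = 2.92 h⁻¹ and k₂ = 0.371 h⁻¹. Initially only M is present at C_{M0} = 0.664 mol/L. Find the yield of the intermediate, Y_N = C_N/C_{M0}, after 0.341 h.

0.586

Solving the coupled first-order balances gives C_N(t) = [k₁/(k₂−k₁)]·C_{M0}·(e^(−k₁t) − e^(−k₂t)).
e^(−k₁t) = e^(−2.92×0.341) = e^(−0.9957) = 0.3695; e^(−k₂t) = e^(−0.1265) = 0.8812.
C_N = 2.92×0.664/(0.371−2.92) × (0.3695−0.8812) = (-0.7606)×(-0.5117) = 0.3892 mol/L.
Y_N = C_N/C_{M0} = 0.3892/0.664 = 0.586.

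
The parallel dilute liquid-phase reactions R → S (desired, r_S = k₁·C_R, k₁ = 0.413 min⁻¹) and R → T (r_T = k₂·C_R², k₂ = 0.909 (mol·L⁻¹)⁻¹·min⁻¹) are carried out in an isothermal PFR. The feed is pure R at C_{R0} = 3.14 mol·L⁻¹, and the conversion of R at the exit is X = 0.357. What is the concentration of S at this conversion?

0.170 mol·L⁻¹

C_R = C_{R0}(1−X) = 2.019 mol·L⁻¹.
Along a PFR/batch, dC_S/dC_R = −r_S/(r_S+r_T) = −k₁/(k₁+k₂·C_R).
Integrating from C_{R0} to C_R: C_S = (0.413/0.909)·ln[(0.413+0.909·3.14)/(0.413+0.909·2.02)] = 0.4543·ln(3.267/2.248) = 0.1698 mol·L⁻¹.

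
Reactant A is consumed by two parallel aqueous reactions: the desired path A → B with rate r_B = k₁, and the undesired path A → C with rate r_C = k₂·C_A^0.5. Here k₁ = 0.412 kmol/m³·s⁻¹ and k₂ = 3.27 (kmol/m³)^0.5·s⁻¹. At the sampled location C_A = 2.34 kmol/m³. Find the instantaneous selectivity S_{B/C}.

0.0824

S_{B/C} = r_B/r_C = (k₁)/(k₂·C_A^0.5) = (k₁/k₂)·C_A^-0.5.
= (0.412) / (3.27×2.340^0.5) = 0.4120/5.002 = 0.0824.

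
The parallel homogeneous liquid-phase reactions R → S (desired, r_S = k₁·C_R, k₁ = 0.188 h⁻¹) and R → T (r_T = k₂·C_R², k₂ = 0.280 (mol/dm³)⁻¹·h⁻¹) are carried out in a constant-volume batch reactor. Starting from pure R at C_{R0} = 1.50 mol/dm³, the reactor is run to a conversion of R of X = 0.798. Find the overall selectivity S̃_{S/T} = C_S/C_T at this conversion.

C_R = C_{R0}(1−X) = 0.3030 mol/dm³.
Along a PFR/batch, dC_S/dC_R = −r_S/(r_S+r_T) = −k₁/(k₁+k₂·C_R).
Integrating from C_{R0} to C_R: C_S = (0.188/0.280)·ln[(0.188+0.280·1.50)/(0.188+0.280·0.303)] = 0.6714·ln(0.6080/0.2728) = 0.5380 mol/dm³.
C_T = (C_{R0}−C_R)−C_S = 0.6590 mol/dm³; S̃_{S/T} = 0.5380/0.6590 = 0.816.

0.816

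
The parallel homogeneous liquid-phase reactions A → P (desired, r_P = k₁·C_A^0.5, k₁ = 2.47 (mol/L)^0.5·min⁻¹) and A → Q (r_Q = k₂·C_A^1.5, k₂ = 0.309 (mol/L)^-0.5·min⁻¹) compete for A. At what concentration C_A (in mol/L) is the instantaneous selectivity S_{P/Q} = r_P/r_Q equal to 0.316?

S_{P/Q} = (k₁/k₂)·C_A⁻¹ ⇒ C_A = (S·k₂/k₁)^(-1).
= (0.316×0.309/2.47)^(-1) = (0.03953)^(-1) = 25.3 mol/L.

25.3 mol/L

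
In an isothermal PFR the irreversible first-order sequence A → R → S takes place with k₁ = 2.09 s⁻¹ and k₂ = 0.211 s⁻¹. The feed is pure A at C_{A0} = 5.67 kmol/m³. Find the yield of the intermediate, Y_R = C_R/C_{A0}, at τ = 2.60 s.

For first-order series with pure A initially, C_R(τ) = k₁C_{A0}/(k₂−k₁)·(e^(−k₁τ) − e^(−k₂τ)).
e^(−k₁τ) = e^(−2.09×2.60) = e^(−5.434) = 0.004366; e^(−k₂τ) = e^(−0.5486) = 0.5778.
C_R = 2.09×5.67/(0.211−2.09) × (0.004366−0.5778) = (-6.307)×(-0.5734) = 3.616 kmol/m³.
Y_R = C_R/C_{A0} = 3.616/5.67 = 0.638.

0.638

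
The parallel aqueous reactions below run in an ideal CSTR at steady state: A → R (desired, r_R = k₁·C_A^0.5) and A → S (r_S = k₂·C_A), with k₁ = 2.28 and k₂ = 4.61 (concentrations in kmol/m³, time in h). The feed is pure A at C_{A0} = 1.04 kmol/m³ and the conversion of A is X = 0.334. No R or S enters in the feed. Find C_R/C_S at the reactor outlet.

0.594

Exit C_A = C_{A0}(1−X) = 1.04×0.666 = 0.6926 kmol/m³.
In a CSTR the entire volume is at exit conditions, so r_R = 2.28×0.6926^0.5 = 1.898 and r_S = 4.61×0.6926 = 3.193.
Overall selectivity = C_R/C_S = r_Rτ/(r_Sτ) = r_R/r_S = 0.594.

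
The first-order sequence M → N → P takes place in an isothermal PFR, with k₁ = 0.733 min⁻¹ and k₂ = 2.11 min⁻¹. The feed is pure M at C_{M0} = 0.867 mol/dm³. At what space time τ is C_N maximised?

Setting dC_N/dτ = 0 gives τ_opt = ln(k₂/k₁)/(k₂−k₁).
= ln(2.11/0.733)/(2.11−0.733) = ln(2.879)/1.377 = 1.057/1.377 = 0.768 min.

0.768 min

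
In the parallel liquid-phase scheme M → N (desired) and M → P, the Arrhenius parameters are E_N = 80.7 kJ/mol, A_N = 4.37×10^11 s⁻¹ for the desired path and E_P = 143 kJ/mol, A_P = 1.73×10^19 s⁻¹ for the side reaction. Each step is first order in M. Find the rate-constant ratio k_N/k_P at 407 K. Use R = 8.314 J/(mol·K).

Since both paths have the same order in M, the concentration cancels and S_{N/P} = k_N/k_P = (A_N/A_P)·exp[(E_P−E_N)/(RT)].
(E_P−E_N)/(RT) = (143−80.7)×10³/(8.314×407) = 62300/3384 = 18.41.
k_N/k_P = (4.37×10^11/1.73×10^19)·exp(18.41) = 2.526×10^-8 × 9.906×10^7 = 2.50.
Since E_N < E_P, lowering the temperature improves selectivity toward N.

2.50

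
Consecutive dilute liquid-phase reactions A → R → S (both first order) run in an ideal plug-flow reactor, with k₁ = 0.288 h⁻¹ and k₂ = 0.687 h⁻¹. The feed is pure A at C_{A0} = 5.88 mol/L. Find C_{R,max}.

1.32 mol/L

At the optimum, C_{R,max}/C_{A0} = (k₁/k₂)^[k₂/(k₂−k₁)].
= (0.288/0.687)^(0.687/(0.687−0.288)) = (0.4192)^(1.722) = 0.2238.
C_{R,max} = 0.2238×5.88 = 1.32 mol/L.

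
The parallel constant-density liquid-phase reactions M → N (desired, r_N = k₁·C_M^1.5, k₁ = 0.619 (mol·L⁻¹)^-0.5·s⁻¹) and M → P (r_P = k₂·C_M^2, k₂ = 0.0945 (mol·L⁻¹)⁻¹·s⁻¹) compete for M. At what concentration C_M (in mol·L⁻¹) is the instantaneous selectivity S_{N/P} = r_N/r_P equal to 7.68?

S_{N/P} = (k₁/k₂)·C_M^-0.5 ⇒ C_M = (S·k₂/k₁)^(-2).
= (7.68×0.0945/0.619)^(-2) = (1.172)^(-2) = 0.727 mol·L⁻¹.

0.727 mol·L⁻¹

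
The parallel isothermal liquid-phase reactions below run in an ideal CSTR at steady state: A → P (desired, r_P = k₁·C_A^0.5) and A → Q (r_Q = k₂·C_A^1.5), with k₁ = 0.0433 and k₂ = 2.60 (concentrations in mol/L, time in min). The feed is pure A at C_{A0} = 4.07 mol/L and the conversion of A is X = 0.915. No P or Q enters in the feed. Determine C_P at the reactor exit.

Exit C_A = C_{A0}(1−X) = 4.07×0.0850 = 0.3459 mol/L.
In a CSTR the entire volume is at exit conditions, so r_P = 0.0433×0.3459^0.5 = 0.02547 and r_Q = 2.60×0.3459^1.5 = 0.5290.
Fraction of consumed A going to P: r_P/(r_P+r_Q) = 0.04593.
C_P = 0.04593·C_{A0}·X = 0.04593×4.07×0.915 = 0.171 mol/L.

0.171 mol/L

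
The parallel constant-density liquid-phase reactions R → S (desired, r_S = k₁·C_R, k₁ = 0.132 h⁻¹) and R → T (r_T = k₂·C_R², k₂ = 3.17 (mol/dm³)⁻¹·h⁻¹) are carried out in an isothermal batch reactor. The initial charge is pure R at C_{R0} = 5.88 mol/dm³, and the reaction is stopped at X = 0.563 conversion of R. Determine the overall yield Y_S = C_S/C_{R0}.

C_R = C_{R0}(1−X) = 2.570 mol/dm³.
Along a PFR/batch, dC_S/dC_R = −r_S/(r_S+r_T) = −k₁/(k₁+k₂·C_R).
Integrating from C_{R0} to C_R: C_S = (0.132/3.17)·ln[(0.132+3.17·5.88)/(0.132+3.17·2.57)] = 0.04164·ln(18.77/8.278) = 0.03410 mol/dm³.
Y_S = C_S/C_{R0} = 0.03410/5.88 = 0.00580.

0.00580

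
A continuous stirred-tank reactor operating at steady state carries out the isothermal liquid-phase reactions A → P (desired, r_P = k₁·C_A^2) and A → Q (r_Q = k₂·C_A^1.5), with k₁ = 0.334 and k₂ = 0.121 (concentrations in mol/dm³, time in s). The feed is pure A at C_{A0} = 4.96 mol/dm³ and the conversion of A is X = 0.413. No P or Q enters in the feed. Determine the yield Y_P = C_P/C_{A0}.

Exit C_A = C_{A0}(1−X) = 4.96×0.587 = 2.912 mol/dm³.
Rates in a CSTR are evaluated at the outlet concentration: r_P = 0.334×2.912^2 = 2.831, r_Q = 0.121×2.912^1.5 = 0.6011.
Fraction of consumed A going to P: r_P/(r_P+r_Q) = 0.8249.
C_P = 0.8249·C_{A0}·X = 0.8249×4.96×0.413 = 1.69 mol/dm³; Y_P = C_P/C_{A0} = 0.341.

0.341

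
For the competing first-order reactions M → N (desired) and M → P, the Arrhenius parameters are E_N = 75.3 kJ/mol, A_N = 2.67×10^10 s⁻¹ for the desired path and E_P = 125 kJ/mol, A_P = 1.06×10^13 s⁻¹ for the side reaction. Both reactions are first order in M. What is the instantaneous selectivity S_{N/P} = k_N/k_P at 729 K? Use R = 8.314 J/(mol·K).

With equal orders, S_{N/P} = k_N/k_P = (A_N/A_P)·exp[(E_P−E_N)/(RT)].
(E_P−E_N)/(RT) = (125−75.3)×10³/(8.314×729) = 49700/6061 = 8.200.
k_N/k_P = (2.67×10^10/1.06×10^13)·exp(8.200) = 0.002519 × 3641 = 9.17.

9.17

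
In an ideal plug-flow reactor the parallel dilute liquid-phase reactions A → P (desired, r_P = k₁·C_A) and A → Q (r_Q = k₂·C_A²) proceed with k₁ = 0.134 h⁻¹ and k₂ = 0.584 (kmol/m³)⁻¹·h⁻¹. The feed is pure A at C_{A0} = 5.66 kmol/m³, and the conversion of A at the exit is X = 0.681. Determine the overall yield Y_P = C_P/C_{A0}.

C_A = C_{A0}(1−X) = 1.806 kmol/m³.
Along a PFR/batch, dC_P/dC_A = −r_P/(r_P+r_Q) = −k₁/(k₁+k₂·C_A).
Integrating from C_{A0} to C_A: C_P = (0.134/0.584)·ln[(0.134+0.584·5.66)/(0.134+0.584·1.81)] = 0.2295·ln(3.439/1.188) = 0.2438 kmol/m³.
Y_P = C_P/C_{A0} = 0.2438/5.66 = 0.0431.

0.0431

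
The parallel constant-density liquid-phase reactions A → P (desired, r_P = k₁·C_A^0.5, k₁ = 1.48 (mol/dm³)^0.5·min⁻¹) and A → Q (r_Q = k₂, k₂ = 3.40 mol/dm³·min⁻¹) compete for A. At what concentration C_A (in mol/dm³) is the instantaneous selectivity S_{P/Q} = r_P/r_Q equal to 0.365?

0.703 mol/dm³

S_{P/Q} = (k₁/k₂)·C_A^0.5 ⇒ C_A = (S·k₂/k₁)^(2).
= (0.365×3.40/1.48)^(2) = (0.8385)^(2) = 0.703 mol/dm³.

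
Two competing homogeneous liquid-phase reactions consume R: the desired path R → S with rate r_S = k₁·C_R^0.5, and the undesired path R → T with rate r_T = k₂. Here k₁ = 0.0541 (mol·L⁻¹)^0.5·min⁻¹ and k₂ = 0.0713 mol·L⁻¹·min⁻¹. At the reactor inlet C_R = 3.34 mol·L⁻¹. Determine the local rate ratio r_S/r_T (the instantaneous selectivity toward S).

1.39

S_{S/T} = r_S/r_T = (k₁·C_R^0.5)/(k₂) = (k₁/k₂)·C_R^0.5.
= (0.0541×3.340^0.5) / (0.0713) = 0.09887/0.07130 = 1.39.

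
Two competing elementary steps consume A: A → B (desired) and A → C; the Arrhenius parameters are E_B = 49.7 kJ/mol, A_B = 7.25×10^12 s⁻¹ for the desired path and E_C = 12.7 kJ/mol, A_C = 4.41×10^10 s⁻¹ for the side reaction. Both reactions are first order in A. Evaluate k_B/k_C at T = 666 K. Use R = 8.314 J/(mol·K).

k_B/k_C = (A_B/A_C)·exp[−(E_B−E_C)/(RT)] = (A_B/A_C)·exp[(E_C−E_B)/(RT)].
(E_C−E_B)/(RT) = (12.7−49.7)×10³/(8.314×666) = -37000/5537 = -6.682.
k_B/k_C = (7.25×10^12/4.41×10^10)·exp(-6.682) = 164.4 × 0.001253 = 0.206.

0.206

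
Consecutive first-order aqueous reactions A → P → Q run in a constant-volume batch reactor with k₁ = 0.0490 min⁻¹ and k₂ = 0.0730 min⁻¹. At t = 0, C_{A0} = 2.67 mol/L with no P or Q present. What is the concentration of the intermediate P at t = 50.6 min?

0.321 mol/L

The intermediate concentration in a first-order A→B→C sequence is C_P = k₁C_{A0}(e^(−k₁t) − e^(−k₂t))/(k₂−k₁).
e^(−k₁t) = e^(−0.0490×50.6) = e^(−2.479) = 0.08379; e^(−k₂t) = e^(−3.694) = 0.02488.
C_P = 0.0490×2.67/(0.0730−0.0490) × (0.08379−0.02488) = 5.451×0.05892 = 0.3212 mol/L.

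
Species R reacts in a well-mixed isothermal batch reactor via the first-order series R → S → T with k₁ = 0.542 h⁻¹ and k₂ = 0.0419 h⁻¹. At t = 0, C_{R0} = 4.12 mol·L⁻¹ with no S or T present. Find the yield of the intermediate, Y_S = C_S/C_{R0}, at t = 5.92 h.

The intermediate concentration in a first-order A→B→C sequence is C_S = k₁C_{R0}(e^(−k₁t) − e^(−k₂t))/(k₂−k₁).
e^(−k₁t) = e^(−0.542×5.92) = e^(−3.209) = 0.04041; e^(−k₂t) = e^(−0.2480) = 0.7803.
C_S = 0.542×4.12/(0.0419−0.542) × (0.04041−0.7803) = (-4.465)×(-0.7399) = 3.304 mol·L⁻¹.
Y_S = C_S/C_{R0} = 3.304/4.12 = 0.802.

0.802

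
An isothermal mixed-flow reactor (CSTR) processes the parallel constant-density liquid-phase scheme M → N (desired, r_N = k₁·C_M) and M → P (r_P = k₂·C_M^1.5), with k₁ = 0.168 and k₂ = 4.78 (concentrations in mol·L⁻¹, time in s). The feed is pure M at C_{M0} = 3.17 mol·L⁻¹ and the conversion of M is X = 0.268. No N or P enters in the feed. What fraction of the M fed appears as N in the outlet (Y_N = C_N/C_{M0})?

0.00604

Exit C_M = C_{M0}(1−X) = 3.17×0.732 = 2.320 mol·L⁻¹.
A CSTR operates uniformly at the exit composition, giving r_N = 0.3898 and r_P = 16.90 (each k·C_M^n at C_M = 2.320).
Fraction of consumed M going to N: r_N/(r_N+r_P) = 0.02255.
C_N = 0.02255·C_{M0}·X = 0.02255×3.17×0.268 = 0.0192 mol·L⁻¹; Y_N = C_N/C_{M0} = 0.00604.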